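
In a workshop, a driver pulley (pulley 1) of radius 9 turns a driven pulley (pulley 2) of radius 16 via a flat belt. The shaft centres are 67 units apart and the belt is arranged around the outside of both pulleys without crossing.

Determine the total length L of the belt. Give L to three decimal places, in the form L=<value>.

open belt: β = asin((r2−r1)/C) = asin(7/67) = 5.9971°
wrap1 = π − 2β = 168.0059°
wrap2 = π + 2β = 191.9941°
tangent length = C·cosβ = 66.6333
L = r1·wrap1 + r2·wrap2 + 2·C·cosβ = 9·2.9323 + 16·3.3509 + 2·66.6333 = 213.2718

L=213.272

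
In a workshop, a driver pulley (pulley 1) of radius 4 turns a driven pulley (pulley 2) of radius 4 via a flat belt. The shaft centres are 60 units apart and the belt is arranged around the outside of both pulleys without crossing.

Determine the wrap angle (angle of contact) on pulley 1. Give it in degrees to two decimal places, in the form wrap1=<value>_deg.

open belt: β = asin((r2−r1)/C) = asin(0/60) = 0.0000°
wrap1 = π − 2β = 180.0000°
wrap2 = π + 2β = 180.0000°

wrap1=180.00_deg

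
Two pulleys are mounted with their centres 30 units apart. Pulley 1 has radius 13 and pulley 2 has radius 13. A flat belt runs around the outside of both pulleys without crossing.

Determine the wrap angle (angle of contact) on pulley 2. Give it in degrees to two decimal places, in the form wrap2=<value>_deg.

open belt: β = asin((r2−r1)/C) = asin(0/30) = 0.0000°
wrap1 = π − 2β = 180.0000°
wrap2 = π + 2β = 180.0000°

wrap2=180.00_deg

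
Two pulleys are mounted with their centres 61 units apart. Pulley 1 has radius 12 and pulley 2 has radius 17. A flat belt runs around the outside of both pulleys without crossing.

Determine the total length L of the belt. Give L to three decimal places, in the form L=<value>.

open belt: β = asin((r2−r1)/C) = asin(5/61) = 4.7017°
wrap1 = π − 2β = 170.5967°
wrap2 = π + 2β = 189.4033°
tangent length = C·cosβ = 60.7947
L = r1·wrap1 + r2·wrap2 + 2·C·cosβ = 12·2.9775 + 17·3.3057 + 2·60.7947 = 213.5163

L=213.516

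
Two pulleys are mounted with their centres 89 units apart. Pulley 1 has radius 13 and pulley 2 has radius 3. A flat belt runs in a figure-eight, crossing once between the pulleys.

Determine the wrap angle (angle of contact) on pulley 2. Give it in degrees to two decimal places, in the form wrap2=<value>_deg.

wrap2=200.71_deg

crossed belt: β = asin((r1+r2)/C) = asin(16/89) = 10.3567°
wrap1 = wrap2 = π + 2β = 200.7133°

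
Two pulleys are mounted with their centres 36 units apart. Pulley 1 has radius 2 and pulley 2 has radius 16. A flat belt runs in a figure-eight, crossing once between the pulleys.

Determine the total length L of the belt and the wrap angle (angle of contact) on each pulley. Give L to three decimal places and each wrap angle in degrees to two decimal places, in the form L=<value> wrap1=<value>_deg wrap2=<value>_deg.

L=137.752 wrap1=240.00_deg wrap2=240.00_deg

crossed belt: β = asin((r1+r2)/C) = asin(18/36) = 30.0000°
wrap1 = wrap2 = π + 2β = 240.0000°
tangent length = C·cosβ = 31.1769
L = (r1+r2)·wrap + 2·C·cosβ = 18·4.1888 + 2·31.1769 = 137.7521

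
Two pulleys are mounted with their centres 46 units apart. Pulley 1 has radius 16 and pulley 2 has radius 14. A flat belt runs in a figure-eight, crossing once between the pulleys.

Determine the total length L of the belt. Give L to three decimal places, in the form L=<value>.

L=206.617

crossed belt: β = asin((r1+r2)/C) = asin(30/46) = 40.7057°
wrap1 = wrap2 = π + 2β = 261.4114°
tangent length = C·cosβ = 34.8712
L = (r1+r2)·wrap + 2·C·cosβ = 30·4.5625 + 2·34.8712 = 206.6171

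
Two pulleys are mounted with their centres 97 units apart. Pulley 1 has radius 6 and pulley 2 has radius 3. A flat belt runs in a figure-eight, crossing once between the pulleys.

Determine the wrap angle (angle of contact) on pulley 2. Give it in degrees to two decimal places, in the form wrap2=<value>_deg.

wrap2=190.65_deg

crossed belt: β = asin((r1+r2)/C) = asin(9/97) = 5.3238°
wrap1 = wrap2 = π + 2β = 190.6475°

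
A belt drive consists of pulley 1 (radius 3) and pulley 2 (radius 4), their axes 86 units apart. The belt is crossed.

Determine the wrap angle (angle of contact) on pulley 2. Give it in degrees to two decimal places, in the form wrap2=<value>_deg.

crossed belt: β = asin((r1+r2)/C) = asin(7/86) = 4.6688°
wrap1 = wrap2 = π + 2β = 189.3375°

wrap2=189.34_deg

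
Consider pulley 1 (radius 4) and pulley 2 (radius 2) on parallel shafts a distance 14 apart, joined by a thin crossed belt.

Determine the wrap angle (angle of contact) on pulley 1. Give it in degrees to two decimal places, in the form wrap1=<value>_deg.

crossed belt: β = asin((r1+r2)/C) = asin(6/14) = 25.3769°
wrap1 = wrap2 = π + 2β = 230.7539°

wrap1=230.75_deg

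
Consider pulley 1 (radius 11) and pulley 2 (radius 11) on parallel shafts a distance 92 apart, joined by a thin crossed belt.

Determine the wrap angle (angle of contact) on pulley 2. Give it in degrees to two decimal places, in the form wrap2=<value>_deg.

crossed belt: β = asin((r1+r2)/C) = asin(22/92) = 13.8352°
wrap1 = wrap2 = π + 2β = 207.6704°

wrap2=207.67_deg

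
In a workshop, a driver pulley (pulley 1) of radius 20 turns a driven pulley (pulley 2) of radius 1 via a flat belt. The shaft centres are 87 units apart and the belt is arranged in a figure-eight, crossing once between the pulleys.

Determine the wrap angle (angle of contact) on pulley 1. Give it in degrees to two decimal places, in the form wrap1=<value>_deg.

wrap1=207.94_deg

crossed belt: β = asin((r1+r2)/C) = asin(21/87) = 13.9680°
wrap1 = wrap2 = π + 2β = 207.9359°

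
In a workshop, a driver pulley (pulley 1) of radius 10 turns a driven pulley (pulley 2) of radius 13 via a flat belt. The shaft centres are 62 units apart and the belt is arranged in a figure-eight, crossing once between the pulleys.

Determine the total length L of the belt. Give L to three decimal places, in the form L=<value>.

crossed belt: β = asin((r1+r2)/C) = asin(23/62) = 21.7753°
wrap1 = wrap2 = π + 2β = 223.5506°
tangent length = C·cosβ = 57.5760
L = (r1+r2)·wrap + 2·C·cosβ = 23·3.9017 + 2·57.5760 = 204.8910

L=204.891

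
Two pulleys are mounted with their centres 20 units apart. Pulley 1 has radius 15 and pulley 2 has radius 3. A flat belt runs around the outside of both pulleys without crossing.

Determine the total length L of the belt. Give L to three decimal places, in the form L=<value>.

L=103.993

open belt: β = asin((r2−r1)/C) = asin(-12/20) = -36.8699°
wrap1 = π − 2β = 253.7398°
wrap2 = π + 2β = 106.2602°
tangent length = C·cosβ = 16.0000
L = r1·wrap1 + r2·wrap2 + 2·C·cosβ = 15·4.4286 + 3·1.8546 + 2·16.0000 = 103.9927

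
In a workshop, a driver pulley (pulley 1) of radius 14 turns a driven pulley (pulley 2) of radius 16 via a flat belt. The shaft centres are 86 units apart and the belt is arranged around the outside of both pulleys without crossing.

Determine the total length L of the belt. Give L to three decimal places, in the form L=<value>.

L=266.294

open belt: β = asin((r2−r1)/C) = asin(2/86) = 1.3326°
wrap1 = π − 2β = 177.3348°
wrap2 = π + 2β = 182.6652°
tangent length = C·cosβ = 85.9767
L = r1·wrap1 + r2·wrap2 + 2·C·cosβ = 14·3.0951 + 16·3.1881 + 2·85.9767 = 266.2943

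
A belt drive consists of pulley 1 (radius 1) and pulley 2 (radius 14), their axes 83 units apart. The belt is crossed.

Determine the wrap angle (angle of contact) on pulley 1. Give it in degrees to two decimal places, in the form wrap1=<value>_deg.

wrap1=200.82_deg

crossed belt: β = asin((r1+r2)/C) = asin(15/83) = 10.4119°
wrap1 = wrap2 = π + 2β = 200.8237°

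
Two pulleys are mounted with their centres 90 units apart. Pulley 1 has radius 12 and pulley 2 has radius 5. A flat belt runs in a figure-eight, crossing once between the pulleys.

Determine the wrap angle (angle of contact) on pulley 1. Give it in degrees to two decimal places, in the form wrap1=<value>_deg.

wrap1=201.78_deg

crossed belt: β = asin((r1+r2)/C) = asin(17/90) = 10.8879°
wrap1 = wrap2 = π + 2β = 201.7759°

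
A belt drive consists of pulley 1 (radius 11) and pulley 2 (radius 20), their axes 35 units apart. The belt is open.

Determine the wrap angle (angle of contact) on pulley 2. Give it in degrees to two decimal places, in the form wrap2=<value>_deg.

wrap2=209.80_deg

open belt: β = asin((r2−r1)/C) = asin(9/35) = 14.9006°
wrap1 = π − 2β = 150.1988°
wrap2 = π + 2β = 209.8012°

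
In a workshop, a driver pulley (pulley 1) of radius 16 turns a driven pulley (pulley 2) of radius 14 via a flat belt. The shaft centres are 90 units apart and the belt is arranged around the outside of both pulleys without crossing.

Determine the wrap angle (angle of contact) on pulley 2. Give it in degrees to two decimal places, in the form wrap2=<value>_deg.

open belt: β = asin((r2−r1)/C) = asin(-2/90) = -1.2733°
wrap1 = π − 2β = 182.5467°
wrap2 = π + 2β = 177.4533°

wrap2=177.45_deg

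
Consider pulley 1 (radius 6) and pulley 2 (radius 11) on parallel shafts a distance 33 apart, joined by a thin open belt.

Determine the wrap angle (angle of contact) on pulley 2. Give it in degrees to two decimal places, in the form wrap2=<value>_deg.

wrap2=197.43_deg

open belt: β = asin((r2−r1)/C) = asin(5/33) = 8.7147°
wrap1 = π − 2β = 162.5705°
wrap2 = π + 2β = 197.4295°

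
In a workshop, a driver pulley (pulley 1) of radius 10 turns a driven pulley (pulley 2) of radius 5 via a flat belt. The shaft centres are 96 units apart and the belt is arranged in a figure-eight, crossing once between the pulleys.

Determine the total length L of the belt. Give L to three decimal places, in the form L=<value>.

L=241.472

crossed belt: β = asin((r1+r2)/C) = asin(15/96) = 8.9893°
wrap1 = wrap2 = π + 2β = 197.9786°
tangent length = C·cosβ = 94.8209
L = (r1+r2)·wrap + 2·C·cosβ = 15·3.4554 + 2·94.8209 = 241.4724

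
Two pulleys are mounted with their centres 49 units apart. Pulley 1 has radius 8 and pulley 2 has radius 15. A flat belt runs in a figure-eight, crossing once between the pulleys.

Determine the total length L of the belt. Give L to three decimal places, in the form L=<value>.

L=181.265

crossed belt: β = asin((r1+r2)/C) = asin(23/49) = 27.9946°
wrap1 = wrap2 = π + 2β = 235.9891°
tangent length = C·cosβ = 43.2666
L = (r1+r2)·wrap + 2·C·cosβ = 23·4.1188 + 2·43.2666 = 181.2653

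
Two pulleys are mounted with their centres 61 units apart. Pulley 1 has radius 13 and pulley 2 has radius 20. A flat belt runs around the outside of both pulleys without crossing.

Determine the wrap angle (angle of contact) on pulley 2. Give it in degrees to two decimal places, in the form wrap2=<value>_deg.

open belt: β = asin((r2−r1)/C) = asin(7/61) = 6.5894°
wrap1 = π − 2β = 166.8211°
wrap2 = π + 2β = 193.1789°

wrap2=193.18_deg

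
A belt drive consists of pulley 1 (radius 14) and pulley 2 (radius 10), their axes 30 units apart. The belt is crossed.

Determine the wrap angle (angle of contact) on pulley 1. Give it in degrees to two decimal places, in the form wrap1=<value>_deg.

crossed belt: β = asin((r1+r2)/C) = asin(24/30) = 53.1301°
wrap1 = wrap2 = π + 2β = 286.2602°

wrap1=286.26_deg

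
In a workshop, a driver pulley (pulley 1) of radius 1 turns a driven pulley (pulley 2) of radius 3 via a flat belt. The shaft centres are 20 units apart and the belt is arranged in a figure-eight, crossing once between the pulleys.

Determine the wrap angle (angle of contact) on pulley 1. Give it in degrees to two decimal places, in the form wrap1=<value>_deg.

wrap1=203.07_deg

crossed belt: β = asin((r1+r2)/C) = asin(4/20) = 11.5370°
wrap1 = wrap2 = π + 2β = 203.0739°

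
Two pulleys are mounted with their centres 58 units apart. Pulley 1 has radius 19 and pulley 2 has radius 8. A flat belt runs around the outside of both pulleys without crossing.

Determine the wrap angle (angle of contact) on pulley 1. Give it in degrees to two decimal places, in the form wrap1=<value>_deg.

wrap1=201.87_deg

open belt: β = asin((r2−r1)/C) = asin(-11/58) = -10.9327°
wrap1 = π − 2β = 201.8653°
wrap2 = π + 2β = 158.1347°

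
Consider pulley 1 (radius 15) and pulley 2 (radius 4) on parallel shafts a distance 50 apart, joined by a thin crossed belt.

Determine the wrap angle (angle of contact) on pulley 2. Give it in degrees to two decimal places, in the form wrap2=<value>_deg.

crossed belt: β = asin((r1+r2)/C) = asin(19/50) = 22.3337°
wrap1 = wrap2 = π + 2β = 224.6674°

wrap2=224.67_deg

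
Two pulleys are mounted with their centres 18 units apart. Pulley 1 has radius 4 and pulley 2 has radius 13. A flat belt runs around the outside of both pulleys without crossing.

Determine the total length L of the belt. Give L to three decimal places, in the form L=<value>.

open belt: β = asin((r2−r1)/C) = asin(9/18) = 30.0000°
wrap1 = π − 2β = 120.0000°
wrap2 = π + 2β = 240.0000°
tangent length = C·cosβ = 15.5885
L = r1·wrap1 + r2·wrap2 + 2·C·cosβ = 4·2.0944 + 13·4.1888 + 2·15.5885 = 94.0088

L=94.009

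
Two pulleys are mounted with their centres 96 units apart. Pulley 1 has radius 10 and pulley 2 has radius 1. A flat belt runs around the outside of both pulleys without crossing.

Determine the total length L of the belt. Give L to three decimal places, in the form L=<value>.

L=227.402

open belt: β = asin((r2−r1)/C) = asin(-9/96) = -5.3794°
wrap1 = π − 2β = 190.7588°
wrap2 = π + 2β = 169.2412°
tangent length = C·cosβ = 95.5772
L = r1·wrap1 + r2·wrap2 + 2·C·cosβ = 10·3.3294 + 1·2.9538 + 2·95.5772 = 227.4019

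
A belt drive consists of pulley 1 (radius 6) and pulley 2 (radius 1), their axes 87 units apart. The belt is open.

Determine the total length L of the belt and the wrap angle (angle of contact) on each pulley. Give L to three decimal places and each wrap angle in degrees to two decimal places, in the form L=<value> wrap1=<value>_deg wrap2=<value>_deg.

L=196.279 wrap1=186.59_deg wrap2=173.41_deg

open belt: β = asin((r2−r1)/C) = asin(-5/87) = -3.2947°
wrap1 = π − 2β = 186.5894°
wrap2 = π + 2β = 173.4106°
tangent length = C·cosβ = 86.8562
L = r1·wrap1 + r2·wrap2 + 2·C·cosβ = 6·3.2566 + 1·3.0266 + 2·86.8562 = 196.2786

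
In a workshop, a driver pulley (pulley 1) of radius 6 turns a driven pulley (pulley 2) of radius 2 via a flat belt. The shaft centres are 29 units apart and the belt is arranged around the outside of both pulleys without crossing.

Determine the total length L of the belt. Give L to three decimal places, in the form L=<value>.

open belt: β = asin((r2−r1)/C) = asin(-4/29) = -7.9281°
wrap1 = π − 2β = 195.8563°
wrap2 = π + 2β = 164.1437°
tangent length = C·cosβ = 28.7228
L = r1·wrap1 + r2·wrap2 + 2·C·cosβ = 6·3.4183 + 2·2.8648 + 2·28.7228 = 83.6853

L=83.685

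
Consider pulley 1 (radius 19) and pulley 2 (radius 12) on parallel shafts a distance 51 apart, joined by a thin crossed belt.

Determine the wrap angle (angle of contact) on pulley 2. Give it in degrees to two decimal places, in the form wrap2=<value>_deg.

crossed belt: β = asin((r1+r2)/C) = asin(31/51) = 37.4337°
wrap1 = wrap2 = π + 2β = 254.8674°

wrap2=254.87_deg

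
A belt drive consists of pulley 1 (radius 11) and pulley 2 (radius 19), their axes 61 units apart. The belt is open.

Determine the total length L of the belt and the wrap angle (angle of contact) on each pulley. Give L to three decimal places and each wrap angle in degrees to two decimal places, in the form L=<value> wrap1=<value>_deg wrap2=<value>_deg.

open belt: β = asin((r2−r1)/C) = asin(8/61) = 7.5359°
wrap1 = π − 2β = 164.9282°
wrap2 = π + 2β = 195.0718°
tangent length = C·cosβ = 60.4731
L = r1·wrap1 + r2·wrap2 + 2·C·cosβ = 11·2.8785 + 19·3.4046 + 2·60.4731 = 217.2985

L=217.298 wrap1=164.93_deg wrap2=195.07_deg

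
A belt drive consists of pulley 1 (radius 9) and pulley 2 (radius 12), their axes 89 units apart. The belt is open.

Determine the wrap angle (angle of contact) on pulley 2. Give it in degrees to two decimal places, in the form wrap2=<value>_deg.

wrap2=183.86_deg

open belt: β = asin((r2−r1)/C) = asin(3/89) = 1.9317°
wrap1 = π − 2β = 176.1366°
wrap2 = π + 2β = 183.8634°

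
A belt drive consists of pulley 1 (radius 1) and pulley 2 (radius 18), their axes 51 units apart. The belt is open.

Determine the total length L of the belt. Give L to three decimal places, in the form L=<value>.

open belt: β = asin((r2−r1)/C) = asin(17/51) = 19.4712°
wrap1 = π − 2β = 141.0576°
wrap2 = π + 2β = 218.9424°
tangent length = C·cosβ = 48.0833
L = r1·wrap1 + r2·wrap2 + 2·C·cosβ = 1·2.4619 + 18·3.8213 + 2·48.0833 = 167.4112

L=167.411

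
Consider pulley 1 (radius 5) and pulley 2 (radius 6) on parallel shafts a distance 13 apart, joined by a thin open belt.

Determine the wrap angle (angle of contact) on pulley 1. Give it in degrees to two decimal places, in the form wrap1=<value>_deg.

open belt: β = asin((r2−r1)/C) = asin(1/13) = 4.4117°
wrap1 = π − 2β = 171.1765°
wrap2 = π + 2β = 188.8235°

wrap1=171.18_deg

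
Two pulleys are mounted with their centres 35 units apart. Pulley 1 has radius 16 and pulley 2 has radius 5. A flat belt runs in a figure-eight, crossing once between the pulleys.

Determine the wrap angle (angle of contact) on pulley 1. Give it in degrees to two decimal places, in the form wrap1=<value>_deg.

wrap1=253.74_deg

crossed belt: β = asin((r1+r2)/C) = asin(21/35) = 36.8699°
wrap1 = wrap2 = π + 2β = 253.7398°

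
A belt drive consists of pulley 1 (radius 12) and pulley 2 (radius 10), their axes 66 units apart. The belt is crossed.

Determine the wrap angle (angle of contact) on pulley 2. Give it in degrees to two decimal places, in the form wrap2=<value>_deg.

crossed belt: β = asin((r1+r2)/C) = asin(22/66) = 19.4712°
wrap1 = wrap2 = π + 2β = 218.9424°

wrap2=218.94_deg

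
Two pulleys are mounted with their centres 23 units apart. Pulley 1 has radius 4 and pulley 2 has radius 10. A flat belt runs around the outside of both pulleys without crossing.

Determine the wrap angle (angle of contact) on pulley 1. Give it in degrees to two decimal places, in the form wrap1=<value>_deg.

open belt: β = asin((r2−r1)/C) = asin(6/23) = 15.1217°
wrap1 = π − 2β = 149.7567°
wrap2 = π + 2β = 210.2433°

wrap1=149.76_deg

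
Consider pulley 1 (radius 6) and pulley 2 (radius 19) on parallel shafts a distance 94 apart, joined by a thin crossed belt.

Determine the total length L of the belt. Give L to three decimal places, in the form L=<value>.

L=273.229

crossed belt: β = asin((r1+r2)/C) = asin(25/94) = 15.4239°
wrap1 = wrap2 = π + 2β = 210.8477°
tangent length = C·cosβ = 90.6146
L = (r1+r2)·wrap + 2·C·cosβ = 25·3.6800 + 2·90.6146 = 273.2288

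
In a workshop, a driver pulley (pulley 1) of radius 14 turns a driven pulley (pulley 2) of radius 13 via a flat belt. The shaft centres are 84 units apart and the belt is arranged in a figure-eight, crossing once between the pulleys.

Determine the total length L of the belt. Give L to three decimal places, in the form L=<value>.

crossed belt: β = asin((r1+r2)/C) = asin(27/84) = 18.7493°
wrap1 = wrap2 = π + 2β = 217.4987°
tangent length = C·cosβ = 79.5424
L = (r1+r2)·wrap + 2·C·cosβ = 27·3.7961 + 2·79.5424 = 261.5787

L=261.579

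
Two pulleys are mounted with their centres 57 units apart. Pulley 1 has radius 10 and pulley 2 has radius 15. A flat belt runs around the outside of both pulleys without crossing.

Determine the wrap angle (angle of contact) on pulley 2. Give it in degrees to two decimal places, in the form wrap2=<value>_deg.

open belt: β = asin((r2−r1)/C) = asin(5/57) = 5.0324°
wrap1 = π − 2β = 169.9352°
wrap2 = π + 2β = 190.0648°

wrap2=190.06_deg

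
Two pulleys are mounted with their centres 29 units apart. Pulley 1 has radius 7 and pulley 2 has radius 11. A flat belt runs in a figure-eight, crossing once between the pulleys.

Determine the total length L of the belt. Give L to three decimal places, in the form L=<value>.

L=126.130

crossed belt: β = asin((r1+r2)/C) = asin(18/29) = 38.3665°
wrap1 = wrap2 = π + 2β = 256.7330°
tangent length = C·cosβ = 22.7376
L = (r1+r2)·wrap + 2·C·cosβ = 18·4.4808 + 2·22.7376 = 126.1303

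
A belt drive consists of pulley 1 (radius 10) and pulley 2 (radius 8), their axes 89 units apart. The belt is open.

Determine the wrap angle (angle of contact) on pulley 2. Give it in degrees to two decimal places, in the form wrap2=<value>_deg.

open belt: β = asin((r2−r1)/C) = asin(-2/89) = -1.2877°
wrap1 = π − 2β = 182.5753°
wrap2 = π + 2β = 177.4247°

wrap2=177.42_deg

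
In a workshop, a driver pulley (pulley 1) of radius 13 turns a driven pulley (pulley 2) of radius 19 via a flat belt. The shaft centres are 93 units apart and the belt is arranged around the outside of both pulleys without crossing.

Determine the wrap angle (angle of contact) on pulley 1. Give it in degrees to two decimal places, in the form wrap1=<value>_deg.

wrap1=172.60_deg

open belt: β = asin((r2−r1)/C) = asin(6/93) = 3.6991°
wrap1 = π − 2β = 172.6019°
wrap2 = π + 2β = 187.3981°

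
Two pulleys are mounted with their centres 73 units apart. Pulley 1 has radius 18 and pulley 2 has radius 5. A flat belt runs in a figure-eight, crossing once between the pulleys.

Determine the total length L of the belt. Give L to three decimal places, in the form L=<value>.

crossed belt: β = asin((r1+r2)/C) = asin(23/73) = 18.3649°
wrap1 = wrap2 = π + 2β = 216.7299°
tangent length = C·cosβ = 69.2820
L = (r1+r2)·wrap + 2·C·cosβ = 23·3.7827 + 2·69.2820 = 225.5650

L=225.565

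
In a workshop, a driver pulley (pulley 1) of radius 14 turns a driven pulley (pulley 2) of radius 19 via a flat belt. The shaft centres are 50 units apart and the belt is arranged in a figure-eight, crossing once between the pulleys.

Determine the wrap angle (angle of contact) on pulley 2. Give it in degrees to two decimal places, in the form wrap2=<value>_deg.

wrap2=262.60_deg

crossed belt: β = asin((r1+r2)/C) = asin(33/50) = 41.2999°
wrap1 = wrap2 = π + 2β = 262.5997°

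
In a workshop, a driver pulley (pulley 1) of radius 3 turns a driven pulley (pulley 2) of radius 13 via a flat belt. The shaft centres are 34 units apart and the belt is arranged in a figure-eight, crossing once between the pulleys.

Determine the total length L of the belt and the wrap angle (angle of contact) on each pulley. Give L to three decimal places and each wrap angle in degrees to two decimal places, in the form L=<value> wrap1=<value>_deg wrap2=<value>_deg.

L=125.944 wrap1=236.14_deg wrap2=236.14_deg

crossed belt: β = asin((r1+r2)/C) = asin(16/34) = 28.0725°
wrap1 = wrap2 = π + 2β = 236.1450°
tangent length = C·cosβ = 30.0000
L = (r1+r2)·wrap + 2·C·cosβ = 16·4.1215 + 2·30.0000 = 125.9441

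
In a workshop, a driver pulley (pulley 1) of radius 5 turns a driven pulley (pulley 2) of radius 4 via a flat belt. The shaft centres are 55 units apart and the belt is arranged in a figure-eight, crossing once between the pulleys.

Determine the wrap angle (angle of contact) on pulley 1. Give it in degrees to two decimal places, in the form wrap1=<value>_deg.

crossed belt: β = asin((r1+r2)/C) = asin(9/55) = 9.4180°
wrap1 = wrap2 = π + 2β = 198.8361°

wrap1=198.84_deg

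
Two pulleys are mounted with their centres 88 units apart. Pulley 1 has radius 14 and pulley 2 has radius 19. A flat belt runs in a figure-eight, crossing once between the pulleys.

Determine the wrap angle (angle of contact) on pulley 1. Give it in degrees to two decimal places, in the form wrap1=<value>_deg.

crossed belt: β = asin((r1+r2)/C) = asin(33/88) = 22.0243°
wrap1 = wrap2 = π + 2β = 224.0486°

wrap1=224.05_deg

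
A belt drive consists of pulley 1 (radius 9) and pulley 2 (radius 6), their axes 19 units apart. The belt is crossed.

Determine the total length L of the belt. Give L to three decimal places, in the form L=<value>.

crossed belt: β = asin((r1+r2)/C) = asin(15/19) = 52.1364°
wrap1 = wrap2 = π + 2β = 284.2727°
tangent length = C·cosβ = 11.6619
L = (r1+r2)·wrap + 2·C·cosβ = 15·4.9615 + 2·11.6619 = 97.7462

L=97.746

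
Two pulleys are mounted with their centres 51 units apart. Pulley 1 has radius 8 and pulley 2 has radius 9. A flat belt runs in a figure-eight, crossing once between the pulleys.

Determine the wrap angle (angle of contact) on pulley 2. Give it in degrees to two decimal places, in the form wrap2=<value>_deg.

crossed belt: β = asin((r1+r2)/C) = asin(17/51) = 19.4712°
wrap1 = wrap2 = π + 2β = 218.9424°

wrap2=218.94_deg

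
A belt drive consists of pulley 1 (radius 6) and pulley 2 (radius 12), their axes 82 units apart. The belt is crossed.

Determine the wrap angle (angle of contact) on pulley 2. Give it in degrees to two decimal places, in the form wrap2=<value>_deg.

crossed belt: β = asin((r1+r2)/C) = asin(18/82) = 12.6804°
wrap1 = wrap2 = π + 2β = 205.3608°

wrap2=205.36_deg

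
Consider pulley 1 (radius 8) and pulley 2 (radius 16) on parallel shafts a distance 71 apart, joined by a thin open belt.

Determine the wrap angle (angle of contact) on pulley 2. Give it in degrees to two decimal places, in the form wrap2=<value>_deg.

open belt: β = asin((r2−r1)/C) = asin(8/71) = 6.4696°
wrap1 = π − 2β = 167.0608°
wrap2 = π + 2β = 192.9392°

wrap2=192.94_deg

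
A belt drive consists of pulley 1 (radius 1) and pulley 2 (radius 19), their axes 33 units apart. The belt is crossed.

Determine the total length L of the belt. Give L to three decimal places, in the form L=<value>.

L=141.373

crossed belt: β = asin((r1+r2)/C) = asin(20/33) = 37.3052°
wrap1 = wrap2 = π + 2β = 254.6104°
tangent length = C·cosβ = 26.2488
L = (r1+r2)·wrap + 2·C·cosβ = 20·4.4438 + 2·26.2488 = 141.3734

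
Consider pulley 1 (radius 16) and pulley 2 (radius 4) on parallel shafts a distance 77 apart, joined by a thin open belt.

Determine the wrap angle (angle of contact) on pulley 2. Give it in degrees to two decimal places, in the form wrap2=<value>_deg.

open belt: β = asin((r2−r1)/C) = asin(-12/77) = -8.9658°
wrap1 = π − 2β = 197.9315°
wrap2 = π + 2β = 162.0685°

wrap2=162.07_deg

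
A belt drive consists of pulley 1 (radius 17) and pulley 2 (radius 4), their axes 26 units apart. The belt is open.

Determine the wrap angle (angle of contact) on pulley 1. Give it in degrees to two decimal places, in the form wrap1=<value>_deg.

wrap1=240.00_deg

open belt: β = asin((r2−r1)/C) = asin(-13/26) = -30.0000°
wrap1 = π − 2β = 240.0000°
wrap2 = π + 2β = 120.0000°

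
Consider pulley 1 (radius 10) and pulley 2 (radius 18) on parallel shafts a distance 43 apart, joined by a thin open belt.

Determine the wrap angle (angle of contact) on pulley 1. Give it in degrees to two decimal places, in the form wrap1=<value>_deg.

wrap1=158.56_deg

open belt: β = asin((r2−r1)/C) = asin(8/43) = 10.7222°
wrap1 = π − 2β = 158.5557°
wrap2 = π + 2β = 201.4443°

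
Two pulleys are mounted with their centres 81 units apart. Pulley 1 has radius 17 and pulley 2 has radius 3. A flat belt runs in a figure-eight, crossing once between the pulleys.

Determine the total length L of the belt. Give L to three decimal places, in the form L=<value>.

L=229.796

crossed belt: β = asin((r1+r2)/C) = asin(20/81) = 14.2949°
wrap1 = wrap2 = π + 2β = 208.5899°
tangent length = C·cosβ = 78.4920
L = (r1+r2)·wrap + 2·C·cosβ = 20·3.6406 + 2·78.4920 = 229.7957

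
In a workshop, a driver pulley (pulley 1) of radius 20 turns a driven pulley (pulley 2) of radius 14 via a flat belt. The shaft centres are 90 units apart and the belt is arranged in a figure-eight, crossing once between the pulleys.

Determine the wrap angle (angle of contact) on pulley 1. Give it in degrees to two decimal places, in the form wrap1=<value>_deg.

wrap1=224.39_deg

crossed belt: β = asin((r1+r2)/C) = asin(34/90) = 22.1961°
wrap1 = wrap2 = π + 2β = 224.3922°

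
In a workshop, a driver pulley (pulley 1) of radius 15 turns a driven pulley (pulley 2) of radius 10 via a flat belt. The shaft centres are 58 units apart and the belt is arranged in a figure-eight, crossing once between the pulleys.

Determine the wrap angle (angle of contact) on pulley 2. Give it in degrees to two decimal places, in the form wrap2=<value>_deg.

wrap2=231.07_deg

crossed belt: β = asin((r1+r2)/C) = asin(25/58) = 25.5332°
wrap1 = wrap2 = π + 2β = 231.0665°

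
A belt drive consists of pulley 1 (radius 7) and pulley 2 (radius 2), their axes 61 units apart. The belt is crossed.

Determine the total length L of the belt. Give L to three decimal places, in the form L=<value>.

L=151.605

crossed belt: β = asin((r1+r2)/C) = asin(9/61) = 8.4844°
wrap1 = wrap2 = π + 2β = 196.9689°
tangent length = C·cosβ = 60.3324
L = (r1+r2)·wrap + 2·C·cosβ = 9·3.4378 + 2·60.3324 = 151.6046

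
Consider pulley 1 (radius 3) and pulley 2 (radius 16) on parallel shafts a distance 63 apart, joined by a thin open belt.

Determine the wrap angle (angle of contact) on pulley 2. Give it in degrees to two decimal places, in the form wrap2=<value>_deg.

wrap2=203.82_deg

open belt: β = asin((r2−r1)/C) = asin(13/63) = 11.9085°
wrap1 = π − 2β = 156.1830°
wrap2 = π + 2β = 203.8170°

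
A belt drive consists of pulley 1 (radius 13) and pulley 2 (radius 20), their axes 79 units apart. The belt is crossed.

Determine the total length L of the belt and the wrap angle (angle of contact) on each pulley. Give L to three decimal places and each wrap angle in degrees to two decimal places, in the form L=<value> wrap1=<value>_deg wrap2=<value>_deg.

L=275.669 wrap1=229.38_deg wrap2=229.38_deg

crossed belt: β = asin((r1+r2)/C) = asin(33/79) = 24.6908°
wrap1 = wrap2 = π + 2β = 229.3816°
tangent length = C·cosβ = 71.7774
L = (r1+r2)·wrap + 2·C·cosβ = 33·4.0035 + 2·71.7774 = 275.6692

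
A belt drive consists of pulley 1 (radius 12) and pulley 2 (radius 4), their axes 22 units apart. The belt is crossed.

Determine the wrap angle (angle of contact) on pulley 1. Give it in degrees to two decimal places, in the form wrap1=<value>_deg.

crossed belt: β = asin((r1+r2)/C) = asin(16/22) = 46.6582°
wrap1 = wrap2 = π + 2β = 273.3165°

wrap1=273.32_deg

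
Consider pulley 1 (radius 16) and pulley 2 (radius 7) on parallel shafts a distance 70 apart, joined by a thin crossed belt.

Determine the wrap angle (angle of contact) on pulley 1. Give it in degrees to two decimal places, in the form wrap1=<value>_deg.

wrap1=218.36_deg

crossed belt: β = asin((r1+r2)/C) = asin(23/70) = 19.1821°
wrap1 = wrap2 = π + 2β = 218.3642°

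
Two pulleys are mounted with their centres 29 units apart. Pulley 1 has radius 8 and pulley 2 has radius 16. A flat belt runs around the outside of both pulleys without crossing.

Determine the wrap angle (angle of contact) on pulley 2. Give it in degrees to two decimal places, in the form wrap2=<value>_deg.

wrap2=212.03_deg

open belt: β = asin((r2−r1)/C) = asin(8/29) = 16.0134°
wrap1 = π − 2β = 147.9732°
wrap2 = π + 2β = 212.0268°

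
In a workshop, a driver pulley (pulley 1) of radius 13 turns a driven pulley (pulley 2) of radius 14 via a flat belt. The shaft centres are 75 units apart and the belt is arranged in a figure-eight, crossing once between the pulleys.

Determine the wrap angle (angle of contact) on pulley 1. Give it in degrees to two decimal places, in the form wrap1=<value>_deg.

wrap1=222.20_deg

crossed belt: β = asin((r1+r2)/C) = asin(27/75) = 21.1002°
wrap1 = wrap2 = π + 2β = 222.2004°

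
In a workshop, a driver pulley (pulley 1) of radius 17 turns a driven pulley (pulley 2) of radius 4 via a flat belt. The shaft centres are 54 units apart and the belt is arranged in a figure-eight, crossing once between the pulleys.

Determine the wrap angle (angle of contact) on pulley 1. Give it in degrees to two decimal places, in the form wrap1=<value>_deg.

crossed belt: β = asin((r1+r2)/C) = asin(21/54) = 22.8854°
wrap1 = wrap2 = π + 2β = 225.7708°

wrap1=225.77_deg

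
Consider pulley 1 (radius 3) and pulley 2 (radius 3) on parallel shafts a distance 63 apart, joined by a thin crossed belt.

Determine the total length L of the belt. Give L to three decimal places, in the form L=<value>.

L=145.421

crossed belt: β = asin((r1+r2)/C) = asin(6/63) = 5.4650°
wrap1 = wrap2 = π + 2β = 190.9300°
tangent length = C·cosβ = 62.7136
L = (r1+r2)·wrap + 2·C·cosβ = 6·3.3324 + 2·62.7136 = 145.4214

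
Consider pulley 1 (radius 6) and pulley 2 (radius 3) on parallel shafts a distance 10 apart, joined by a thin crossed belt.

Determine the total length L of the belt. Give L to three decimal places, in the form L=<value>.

L=57.148

crossed belt: β = asin((r1+r2)/C) = asin(9/10) = 64.1581°
wrap1 = wrap2 = π + 2β = 308.3161°
tangent length = C·cosβ = 4.3589
L = (r1+r2)·wrap + 2·C·cosβ = 9·5.3811 + 2·4.3589 = 57.1480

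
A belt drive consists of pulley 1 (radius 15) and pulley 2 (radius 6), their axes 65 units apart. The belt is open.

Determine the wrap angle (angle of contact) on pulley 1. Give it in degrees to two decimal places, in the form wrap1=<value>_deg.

wrap1=195.92_deg

open belt: β = asin((r2−r1)/C) = asin(-9/65) = -7.9588°
wrap1 = π − 2β = 195.9177°
wrap2 = π + 2β = 164.0823°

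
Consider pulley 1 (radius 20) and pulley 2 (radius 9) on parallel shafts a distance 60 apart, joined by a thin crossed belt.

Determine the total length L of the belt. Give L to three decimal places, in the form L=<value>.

crossed belt: β = asin((r1+r2)/C) = asin(29/60) = 28.9033°
wrap1 = wrap2 = π + 2β = 237.8067°
tangent length = C·cosβ = 52.5262
L = (r1+r2)·wrap + 2·C·cosβ = 29·4.1505 + 2·52.5262 = 225.4171

L=225.417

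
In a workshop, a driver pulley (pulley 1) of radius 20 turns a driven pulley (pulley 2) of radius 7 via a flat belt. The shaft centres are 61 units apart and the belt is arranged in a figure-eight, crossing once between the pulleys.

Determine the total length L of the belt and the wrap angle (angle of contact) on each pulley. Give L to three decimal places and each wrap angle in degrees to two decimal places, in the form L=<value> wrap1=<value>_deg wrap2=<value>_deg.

L=218.982 wrap1=232.54_deg wrap2=232.54_deg

crossed belt: β = asin((r1+r2)/C) = asin(27/61) = 26.2714°
wrap1 = wrap2 = π + 2β = 232.5427°
tangent length = C·cosβ = 54.6992
L = (r1+r2)·wrap + 2·C·cosβ = 27·4.0586 + 2·54.6992 = 218.9815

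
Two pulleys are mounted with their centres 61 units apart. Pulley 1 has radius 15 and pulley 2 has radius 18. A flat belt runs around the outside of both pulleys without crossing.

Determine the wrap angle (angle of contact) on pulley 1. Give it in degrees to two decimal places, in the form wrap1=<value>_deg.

wrap1=174.36_deg

open belt: β = asin((r2−r1)/C) = asin(3/61) = 2.8190°
wrap1 = π − 2β = 174.3621°
wrap2 = π + 2β = 185.6379°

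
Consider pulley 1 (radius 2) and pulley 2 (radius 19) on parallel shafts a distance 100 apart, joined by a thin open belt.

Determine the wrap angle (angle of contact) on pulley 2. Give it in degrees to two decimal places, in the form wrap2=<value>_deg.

open belt: β = asin((r2−r1)/C) = asin(17/100) = 9.7878°
wrap1 = π − 2β = 160.4244°
wrap2 = π + 2β = 199.5756°

wrap2=199.58_deg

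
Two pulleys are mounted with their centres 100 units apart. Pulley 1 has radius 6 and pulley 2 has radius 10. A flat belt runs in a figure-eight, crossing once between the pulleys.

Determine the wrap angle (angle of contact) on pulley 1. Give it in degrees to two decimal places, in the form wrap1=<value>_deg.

wrap1=198.41_deg

crossed belt: β = asin((r1+r2)/C) = asin(16/100) = 9.2069°
wrap1 = wrap2 = π + 2β = 198.4138°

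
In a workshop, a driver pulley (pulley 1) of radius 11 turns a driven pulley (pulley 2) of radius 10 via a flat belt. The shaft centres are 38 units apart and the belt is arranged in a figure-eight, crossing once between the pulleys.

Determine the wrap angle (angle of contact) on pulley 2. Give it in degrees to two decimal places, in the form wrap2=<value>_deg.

wrap2=247.10_deg

crossed belt: β = asin((r1+r2)/C) = asin(21/38) = 33.5477°
wrap1 = wrap2 = π + 2β = 247.0955°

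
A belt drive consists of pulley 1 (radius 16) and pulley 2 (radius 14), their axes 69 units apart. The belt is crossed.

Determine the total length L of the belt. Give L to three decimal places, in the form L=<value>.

crossed belt: β = asin((r1+r2)/C) = asin(30/69) = 25.7715°
wrap1 = wrap2 = π + 2β = 231.5429°
tangent length = C·cosβ = 62.1369
L = (r1+r2)·wrap + 2·C·cosβ = 30·4.0412 + 2·62.1369 = 245.5095

L=245.509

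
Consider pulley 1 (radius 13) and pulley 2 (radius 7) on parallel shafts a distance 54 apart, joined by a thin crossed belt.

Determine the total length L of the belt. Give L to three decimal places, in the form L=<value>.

crossed belt: β = asin((r1+r2)/C) = asin(20/54) = 21.7385°
wrap1 = wrap2 = π + 2β = 223.4769°
tangent length = C·cosβ = 50.1597
L = (r1+r2)·wrap + 2·C·cosβ = 20·3.9004 + 2·50.1597 = 178.3277

L=178.328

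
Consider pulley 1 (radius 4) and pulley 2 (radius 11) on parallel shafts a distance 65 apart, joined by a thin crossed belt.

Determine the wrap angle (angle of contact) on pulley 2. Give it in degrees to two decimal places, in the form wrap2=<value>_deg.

wrap2=206.68_deg

crossed belt: β = asin((r1+r2)/C) = asin(15/65) = 13.3424°
wrap1 = wrap2 = π + 2β = 206.6847°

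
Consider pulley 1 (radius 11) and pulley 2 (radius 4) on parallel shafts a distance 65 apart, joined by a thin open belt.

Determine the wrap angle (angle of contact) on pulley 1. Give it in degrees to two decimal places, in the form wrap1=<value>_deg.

open belt: β = asin((r2−r1)/C) = asin(-7/65) = -6.1823°
wrap1 = π − 2β = 192.3646°
wrap2 = π + 2β = 167.6354°

wrap1=192.36_deg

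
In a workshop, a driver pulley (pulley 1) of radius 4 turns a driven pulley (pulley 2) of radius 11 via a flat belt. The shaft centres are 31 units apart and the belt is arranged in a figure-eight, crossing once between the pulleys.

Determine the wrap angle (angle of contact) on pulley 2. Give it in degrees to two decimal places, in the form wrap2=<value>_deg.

wrap2=237.88_deg

crossed belt: β = asin((r1+r2)/C) = asin(15/31) = 28.9385°
wrap1 = wrap2 = π + 2β = 237.8771°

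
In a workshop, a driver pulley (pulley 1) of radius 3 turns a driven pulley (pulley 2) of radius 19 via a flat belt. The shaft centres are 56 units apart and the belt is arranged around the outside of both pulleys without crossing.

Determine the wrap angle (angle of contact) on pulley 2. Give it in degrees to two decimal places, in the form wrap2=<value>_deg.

open belt: β = asin((r2−r1)/C) = asin(16/56) = 16.6015°
wrap1 = π − 2β = 146.7969°
wrap2 = π + 2β = 213.2031°

wrap2=213.20_deg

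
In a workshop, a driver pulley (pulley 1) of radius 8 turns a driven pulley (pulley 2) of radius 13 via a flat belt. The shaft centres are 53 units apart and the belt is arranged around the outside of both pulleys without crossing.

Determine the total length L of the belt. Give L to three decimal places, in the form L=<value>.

L=172.445

open belt: β = asin((r2−r1)/C) = asin(5/53) = 5.4133°
wrap1 = π − 2β = 169.1734°
wrap2 = π + 2β = 190.8266°
tangent length = C·cosβ = 52.7636
L = r1·wrap1 + r2·wrap2 + 2·C·cosβ = 8·2.9526 + 13·3.3306 + 2·52.7636 = 172.4455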